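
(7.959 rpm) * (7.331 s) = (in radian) 6.11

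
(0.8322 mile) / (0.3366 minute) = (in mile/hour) 148.3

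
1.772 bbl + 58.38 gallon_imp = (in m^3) 0.5471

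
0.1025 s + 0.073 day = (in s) 6307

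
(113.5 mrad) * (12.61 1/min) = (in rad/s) 0.02385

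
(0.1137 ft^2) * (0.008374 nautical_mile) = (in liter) 163.8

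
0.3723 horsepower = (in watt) 277.6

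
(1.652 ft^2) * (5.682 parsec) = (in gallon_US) 7.109e+18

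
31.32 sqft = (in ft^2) 31.32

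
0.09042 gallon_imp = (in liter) 0.4111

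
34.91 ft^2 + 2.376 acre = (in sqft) 1.035e+05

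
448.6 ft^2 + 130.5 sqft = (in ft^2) 579.1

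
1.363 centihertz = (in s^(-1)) 0.01363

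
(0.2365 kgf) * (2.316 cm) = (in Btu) 5.091e-05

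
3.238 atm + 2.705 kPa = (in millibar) 3308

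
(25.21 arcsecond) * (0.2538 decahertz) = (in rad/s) 0.0003102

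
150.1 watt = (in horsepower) 0.2013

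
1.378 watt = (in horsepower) 0.001848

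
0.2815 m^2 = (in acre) 6.956e-05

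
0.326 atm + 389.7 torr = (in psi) 12.33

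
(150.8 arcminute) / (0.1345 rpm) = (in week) 5.149e-06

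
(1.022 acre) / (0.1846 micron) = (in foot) 7.351e+10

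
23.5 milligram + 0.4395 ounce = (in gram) 12.48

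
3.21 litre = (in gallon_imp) 0.7061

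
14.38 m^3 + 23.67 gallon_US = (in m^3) 14.47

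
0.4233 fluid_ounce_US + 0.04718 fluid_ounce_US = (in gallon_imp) 0.003061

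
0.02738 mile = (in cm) 4406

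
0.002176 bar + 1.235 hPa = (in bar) 0.003411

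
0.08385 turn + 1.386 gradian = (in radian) 0.5486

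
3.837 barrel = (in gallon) 161.2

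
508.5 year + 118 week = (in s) 1.611e+10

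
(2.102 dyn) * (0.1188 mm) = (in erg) 0.02497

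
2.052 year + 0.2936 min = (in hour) 1.798e+04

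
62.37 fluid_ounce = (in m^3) 0.001845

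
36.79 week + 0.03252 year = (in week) 38.49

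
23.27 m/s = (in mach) 0.06834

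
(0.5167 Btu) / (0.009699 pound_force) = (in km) 12.64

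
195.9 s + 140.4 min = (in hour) 2.394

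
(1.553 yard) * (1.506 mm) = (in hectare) 2.139e-07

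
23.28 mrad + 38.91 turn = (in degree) 1.401e+04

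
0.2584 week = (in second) 1.563e+05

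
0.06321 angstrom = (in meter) 6.321e-12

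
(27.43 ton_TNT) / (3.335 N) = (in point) 9.755e+13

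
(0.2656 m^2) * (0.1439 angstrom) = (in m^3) 3.822e-12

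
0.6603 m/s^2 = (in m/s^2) 0.6603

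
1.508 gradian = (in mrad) 23.69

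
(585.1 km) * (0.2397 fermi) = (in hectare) 1.402e-14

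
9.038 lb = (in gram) 4100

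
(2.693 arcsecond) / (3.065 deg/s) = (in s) 0.0002441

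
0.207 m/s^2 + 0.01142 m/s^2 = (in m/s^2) 0.2184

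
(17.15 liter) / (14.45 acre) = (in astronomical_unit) 1.96e-18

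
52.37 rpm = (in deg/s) 314.2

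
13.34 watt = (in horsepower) 0.01789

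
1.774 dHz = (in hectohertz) 0.001774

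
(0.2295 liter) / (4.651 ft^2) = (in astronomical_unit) 3.55e-15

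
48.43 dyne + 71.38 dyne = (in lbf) 0.0002693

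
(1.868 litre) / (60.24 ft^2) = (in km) 3.338e-07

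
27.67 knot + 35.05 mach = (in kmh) 4.302e+04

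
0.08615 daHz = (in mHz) 861.5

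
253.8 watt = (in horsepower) 0.3404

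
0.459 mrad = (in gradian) 0.02922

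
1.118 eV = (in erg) 1.791e-12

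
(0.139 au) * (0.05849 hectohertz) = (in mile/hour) 2.721e+11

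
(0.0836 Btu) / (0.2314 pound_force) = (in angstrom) 8.569e+11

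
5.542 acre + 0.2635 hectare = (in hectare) 2.506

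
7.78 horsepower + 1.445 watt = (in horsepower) 7.782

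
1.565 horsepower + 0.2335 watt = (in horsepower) 1.565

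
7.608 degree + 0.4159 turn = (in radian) 2.746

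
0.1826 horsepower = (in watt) 136.2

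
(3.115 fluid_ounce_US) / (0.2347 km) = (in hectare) 3.925e-11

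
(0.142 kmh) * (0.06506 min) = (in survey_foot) 0.5052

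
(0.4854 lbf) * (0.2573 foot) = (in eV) 1.057e+18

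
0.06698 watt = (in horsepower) 8.982e-05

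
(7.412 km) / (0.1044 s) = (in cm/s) 7.1e+06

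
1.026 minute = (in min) 1.026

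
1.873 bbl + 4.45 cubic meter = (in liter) 4748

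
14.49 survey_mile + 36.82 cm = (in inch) 9.181e+05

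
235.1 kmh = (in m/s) 65.31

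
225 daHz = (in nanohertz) 2.25e+12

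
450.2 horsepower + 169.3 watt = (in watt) 3.359e+05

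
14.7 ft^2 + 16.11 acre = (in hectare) 6.52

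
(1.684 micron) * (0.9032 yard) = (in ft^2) 1.497e-05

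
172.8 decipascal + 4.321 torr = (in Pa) 593.4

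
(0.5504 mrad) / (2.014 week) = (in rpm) 4.315e-09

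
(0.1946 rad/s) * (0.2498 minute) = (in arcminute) 1.003e+04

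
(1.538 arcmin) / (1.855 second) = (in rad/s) 0.0002412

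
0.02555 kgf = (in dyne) 2.506e+04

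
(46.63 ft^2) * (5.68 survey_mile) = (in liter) 3.96e+07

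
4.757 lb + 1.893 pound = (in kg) 3.016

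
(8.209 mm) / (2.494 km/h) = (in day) 1.371e-07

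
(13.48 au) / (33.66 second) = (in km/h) 2.157e+11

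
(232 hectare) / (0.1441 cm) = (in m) 1.61e+09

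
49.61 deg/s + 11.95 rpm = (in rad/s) 2.117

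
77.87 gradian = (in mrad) 1223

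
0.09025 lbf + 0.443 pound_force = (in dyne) 2.372e+05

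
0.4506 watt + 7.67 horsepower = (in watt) 5720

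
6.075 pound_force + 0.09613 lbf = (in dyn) 2.745e+06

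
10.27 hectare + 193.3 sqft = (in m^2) 1.027e+05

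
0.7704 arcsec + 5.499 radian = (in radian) 5.499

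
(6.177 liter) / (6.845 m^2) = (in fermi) 9.024e+11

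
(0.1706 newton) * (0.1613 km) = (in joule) 27.52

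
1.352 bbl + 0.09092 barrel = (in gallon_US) 60.6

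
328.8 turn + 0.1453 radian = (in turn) 328.8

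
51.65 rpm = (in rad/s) 5.409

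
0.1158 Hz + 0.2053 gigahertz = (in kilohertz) 2.053e+05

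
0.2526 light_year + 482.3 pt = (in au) 1.597e+04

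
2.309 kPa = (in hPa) 23.09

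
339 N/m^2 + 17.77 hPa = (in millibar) 21.16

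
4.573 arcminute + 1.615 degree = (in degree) 1.691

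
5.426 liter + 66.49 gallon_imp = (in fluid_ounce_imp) 1.083e+04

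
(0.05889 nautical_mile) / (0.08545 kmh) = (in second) 4595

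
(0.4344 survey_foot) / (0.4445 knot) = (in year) 1.836e-08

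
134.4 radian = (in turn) 21.39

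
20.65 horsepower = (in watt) 1.54e+04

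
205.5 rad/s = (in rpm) 1962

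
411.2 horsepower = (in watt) 3.066e+05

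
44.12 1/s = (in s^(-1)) 44.12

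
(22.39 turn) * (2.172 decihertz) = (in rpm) 291.8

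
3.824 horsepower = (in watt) 2852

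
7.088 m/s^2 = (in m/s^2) 7.088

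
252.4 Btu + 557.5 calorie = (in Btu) 254.6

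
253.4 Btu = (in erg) 2.674e+12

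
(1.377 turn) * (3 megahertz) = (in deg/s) 1.487e+09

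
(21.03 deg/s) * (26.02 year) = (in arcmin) 1.035e+12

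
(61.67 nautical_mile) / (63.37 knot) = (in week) 0.005793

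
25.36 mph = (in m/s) 11.34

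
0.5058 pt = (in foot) 0.0005854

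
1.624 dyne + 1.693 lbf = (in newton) 7.531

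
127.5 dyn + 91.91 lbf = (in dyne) 4.088e+07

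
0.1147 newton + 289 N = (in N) 289.1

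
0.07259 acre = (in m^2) 293.8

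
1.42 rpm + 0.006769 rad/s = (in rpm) 1.485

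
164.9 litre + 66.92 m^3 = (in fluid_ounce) 2.268e+06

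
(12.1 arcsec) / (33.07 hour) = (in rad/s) 4.927e-10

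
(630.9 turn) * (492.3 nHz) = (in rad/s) 0.001952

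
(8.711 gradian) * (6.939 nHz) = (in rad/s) 9.495e-10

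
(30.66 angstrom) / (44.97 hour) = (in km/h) 6.818e-14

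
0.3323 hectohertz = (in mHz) 3.323e+04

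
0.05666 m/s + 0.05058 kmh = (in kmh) 0.2546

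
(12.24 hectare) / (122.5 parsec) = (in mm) 3.238e-11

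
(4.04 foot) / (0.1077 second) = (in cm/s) 1143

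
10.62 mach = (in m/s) 3616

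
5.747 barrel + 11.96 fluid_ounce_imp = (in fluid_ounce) 3.091e+04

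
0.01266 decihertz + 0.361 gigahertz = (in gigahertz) 0.361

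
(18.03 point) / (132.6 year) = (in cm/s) 1.521e-10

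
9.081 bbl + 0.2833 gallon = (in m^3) 1.445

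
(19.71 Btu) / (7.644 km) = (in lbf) 0.6116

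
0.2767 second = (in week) 4.575e-07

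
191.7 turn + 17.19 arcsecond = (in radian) 1204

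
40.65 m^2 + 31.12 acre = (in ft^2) 1.356e+06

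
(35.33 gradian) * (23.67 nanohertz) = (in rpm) 1.254e-07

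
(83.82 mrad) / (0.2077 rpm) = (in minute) 0.06423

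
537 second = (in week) 0.0008879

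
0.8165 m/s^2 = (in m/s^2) 0.8165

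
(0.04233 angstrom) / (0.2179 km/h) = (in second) 6.993e-11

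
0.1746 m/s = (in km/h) 0.6286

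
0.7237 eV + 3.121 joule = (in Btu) 0.002958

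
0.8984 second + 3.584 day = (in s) 3.097e+05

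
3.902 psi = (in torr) 201.8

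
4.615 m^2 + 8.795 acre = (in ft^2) 3.832e+05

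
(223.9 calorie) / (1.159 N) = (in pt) 2.291e+06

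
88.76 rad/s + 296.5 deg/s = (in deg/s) 5382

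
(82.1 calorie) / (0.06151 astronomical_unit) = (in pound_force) 8.392e-09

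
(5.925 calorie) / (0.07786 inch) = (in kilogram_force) 1278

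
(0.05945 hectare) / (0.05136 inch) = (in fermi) 4.557e+20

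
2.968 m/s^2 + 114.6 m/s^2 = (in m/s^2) 117.6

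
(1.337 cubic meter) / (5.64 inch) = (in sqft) 100.5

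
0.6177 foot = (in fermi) 1.883e+14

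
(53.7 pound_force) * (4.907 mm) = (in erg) 1.172e+07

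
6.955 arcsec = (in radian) 3.372e-05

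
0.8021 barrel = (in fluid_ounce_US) 4312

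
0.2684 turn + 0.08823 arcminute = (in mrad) 1686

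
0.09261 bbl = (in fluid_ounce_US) 497.9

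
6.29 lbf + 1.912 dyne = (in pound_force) 6.29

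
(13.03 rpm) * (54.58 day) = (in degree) 3.687e+08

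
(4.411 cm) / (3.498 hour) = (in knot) 6.809e-06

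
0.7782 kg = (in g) 778.2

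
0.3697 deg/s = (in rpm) 0.06162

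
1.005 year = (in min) 5.282e+05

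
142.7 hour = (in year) 0.01629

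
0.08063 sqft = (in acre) 1.851e-06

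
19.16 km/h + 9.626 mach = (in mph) 7344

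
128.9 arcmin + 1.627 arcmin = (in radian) 0.03797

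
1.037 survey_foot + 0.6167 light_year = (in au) 3.9e+04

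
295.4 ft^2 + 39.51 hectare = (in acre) 97.64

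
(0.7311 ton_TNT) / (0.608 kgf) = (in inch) 2.02e+10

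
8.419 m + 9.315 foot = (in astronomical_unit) 7.526e-11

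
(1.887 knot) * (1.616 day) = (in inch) 5.336e+06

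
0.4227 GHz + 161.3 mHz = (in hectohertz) 4.227e+06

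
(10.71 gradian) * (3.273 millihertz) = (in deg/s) 0.03155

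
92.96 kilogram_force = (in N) 911.6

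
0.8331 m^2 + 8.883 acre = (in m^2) 3.595e+04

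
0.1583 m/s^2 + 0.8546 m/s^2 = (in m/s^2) 1.013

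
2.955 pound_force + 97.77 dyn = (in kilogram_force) 1.34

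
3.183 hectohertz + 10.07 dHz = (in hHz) 3.193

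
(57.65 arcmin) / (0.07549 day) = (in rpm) 2.455e-05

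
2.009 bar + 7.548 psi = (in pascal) 2.529e+05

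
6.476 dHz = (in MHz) 6.476e-07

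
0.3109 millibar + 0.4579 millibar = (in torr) 0.5766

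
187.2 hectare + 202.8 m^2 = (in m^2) 1.872e+06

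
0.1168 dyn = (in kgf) 1.191e-07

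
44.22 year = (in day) 1.614e+04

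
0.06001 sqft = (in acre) 1.378e-06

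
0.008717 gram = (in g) 0.008717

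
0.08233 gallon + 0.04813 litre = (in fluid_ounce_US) 12.17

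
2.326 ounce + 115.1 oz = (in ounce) 117.4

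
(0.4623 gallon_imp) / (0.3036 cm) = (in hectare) 6.922e-05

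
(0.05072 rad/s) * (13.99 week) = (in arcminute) 1.475e+09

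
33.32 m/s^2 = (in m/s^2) 33.32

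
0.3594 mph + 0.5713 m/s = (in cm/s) 73.2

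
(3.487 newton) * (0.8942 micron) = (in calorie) 7.452e-07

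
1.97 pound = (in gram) 893.6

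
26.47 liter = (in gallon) 6.993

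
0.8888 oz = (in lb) 0.05555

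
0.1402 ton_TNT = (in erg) 5.866e+15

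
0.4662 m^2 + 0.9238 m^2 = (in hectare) 0.000139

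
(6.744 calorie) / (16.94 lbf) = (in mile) 0.0002327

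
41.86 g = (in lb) 0.09229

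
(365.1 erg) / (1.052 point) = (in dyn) 9838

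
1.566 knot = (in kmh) 2.9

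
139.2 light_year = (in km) 1.317e+15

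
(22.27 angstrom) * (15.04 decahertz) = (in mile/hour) 7.492e-07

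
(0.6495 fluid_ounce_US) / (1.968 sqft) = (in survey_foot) 0.0003447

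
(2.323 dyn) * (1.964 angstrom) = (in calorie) 1.09e-15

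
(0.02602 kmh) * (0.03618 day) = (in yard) 24.71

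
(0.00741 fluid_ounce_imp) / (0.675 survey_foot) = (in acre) 2.529e-10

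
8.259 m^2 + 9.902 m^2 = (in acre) 0.004488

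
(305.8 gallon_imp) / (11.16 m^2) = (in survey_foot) 0.4087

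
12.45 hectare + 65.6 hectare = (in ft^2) 8.401e+06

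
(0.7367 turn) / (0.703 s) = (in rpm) 62.88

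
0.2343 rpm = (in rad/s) 0.02454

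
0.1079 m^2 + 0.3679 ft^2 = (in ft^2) 1.529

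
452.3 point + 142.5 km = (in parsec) 4.618e-12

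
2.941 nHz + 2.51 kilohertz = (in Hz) 2510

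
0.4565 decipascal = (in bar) 4.565e-07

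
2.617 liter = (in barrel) 0.01646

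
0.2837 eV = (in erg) 4.545e-13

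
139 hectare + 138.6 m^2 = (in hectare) 139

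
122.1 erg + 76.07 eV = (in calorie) 2.918e-06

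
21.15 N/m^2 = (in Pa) 21.15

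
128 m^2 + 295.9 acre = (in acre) 295.9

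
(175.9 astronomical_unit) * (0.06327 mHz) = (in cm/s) 1.665e+11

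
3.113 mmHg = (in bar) 0.00415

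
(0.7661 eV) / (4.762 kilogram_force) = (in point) 7.45e-18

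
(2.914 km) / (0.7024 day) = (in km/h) 0.1729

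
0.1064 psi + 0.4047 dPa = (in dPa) 7336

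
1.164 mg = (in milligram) 1.164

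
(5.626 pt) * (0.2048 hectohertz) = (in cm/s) 4.065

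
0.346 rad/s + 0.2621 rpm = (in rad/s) 0.3734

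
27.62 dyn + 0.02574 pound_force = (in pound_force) 0.0258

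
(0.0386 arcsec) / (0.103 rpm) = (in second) 1.735e-05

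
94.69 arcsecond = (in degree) 0.0263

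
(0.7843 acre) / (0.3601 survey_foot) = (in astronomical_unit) 1.933e-07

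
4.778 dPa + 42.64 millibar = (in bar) 0.04264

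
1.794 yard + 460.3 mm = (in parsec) 6.808e-17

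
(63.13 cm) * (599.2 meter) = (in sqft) 4072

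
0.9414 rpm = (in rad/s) 0.09858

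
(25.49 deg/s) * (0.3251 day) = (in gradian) 7.955e+05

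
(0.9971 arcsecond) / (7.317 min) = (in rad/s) 1.101e-08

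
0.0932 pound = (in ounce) 1.491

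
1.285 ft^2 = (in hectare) 1.194e-05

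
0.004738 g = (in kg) 4.738e-06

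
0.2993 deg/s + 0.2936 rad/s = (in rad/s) 0.2988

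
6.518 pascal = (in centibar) 0.006518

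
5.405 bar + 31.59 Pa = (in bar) 5.405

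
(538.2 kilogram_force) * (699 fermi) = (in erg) 0.03689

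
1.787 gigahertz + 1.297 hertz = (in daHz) 1.787e+08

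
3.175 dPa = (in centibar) 0.0003175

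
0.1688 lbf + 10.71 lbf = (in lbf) 10.88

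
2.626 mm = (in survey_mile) 1.632e-06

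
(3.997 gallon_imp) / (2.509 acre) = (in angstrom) 1.79e+04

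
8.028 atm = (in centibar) 813.4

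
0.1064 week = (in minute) 1073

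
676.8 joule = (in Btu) 0.6415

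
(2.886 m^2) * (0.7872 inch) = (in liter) 57.71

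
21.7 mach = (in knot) 1.436e+04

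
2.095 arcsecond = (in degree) 0.0005819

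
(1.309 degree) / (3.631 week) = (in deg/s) 5.961e-07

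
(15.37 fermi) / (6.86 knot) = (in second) 4.355e-15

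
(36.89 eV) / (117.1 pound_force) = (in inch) 4.467e-19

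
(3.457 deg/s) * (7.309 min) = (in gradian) 1684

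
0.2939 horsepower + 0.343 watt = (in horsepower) 0.2944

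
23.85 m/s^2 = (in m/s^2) 23.85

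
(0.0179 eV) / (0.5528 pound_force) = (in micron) 1.166e-15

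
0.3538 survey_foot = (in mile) 6.701e-05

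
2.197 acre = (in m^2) 8891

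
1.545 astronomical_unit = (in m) 2.311e+11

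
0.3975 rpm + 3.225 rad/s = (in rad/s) 3.267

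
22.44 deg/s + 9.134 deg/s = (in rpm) 5.262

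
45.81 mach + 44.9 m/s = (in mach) 45.94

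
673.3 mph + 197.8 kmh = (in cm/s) 3.559e+04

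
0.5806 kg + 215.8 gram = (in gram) 796.4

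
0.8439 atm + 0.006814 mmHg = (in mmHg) 641.4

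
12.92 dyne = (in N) 0.0001292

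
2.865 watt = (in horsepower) 0.003842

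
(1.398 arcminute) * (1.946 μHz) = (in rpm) 7.557e-09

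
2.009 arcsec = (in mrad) 0.00974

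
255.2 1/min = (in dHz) 42.53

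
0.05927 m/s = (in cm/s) 5.927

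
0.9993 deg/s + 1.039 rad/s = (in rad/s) 1.056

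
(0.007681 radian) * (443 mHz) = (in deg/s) 0.195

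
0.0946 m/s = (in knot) 0.1839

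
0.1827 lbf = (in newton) 0.8127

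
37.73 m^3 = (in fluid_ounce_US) 1.276e+06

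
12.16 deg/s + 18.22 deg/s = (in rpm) 5.063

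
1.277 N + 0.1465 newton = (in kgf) 0.1452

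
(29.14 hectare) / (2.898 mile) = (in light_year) 6.604e-15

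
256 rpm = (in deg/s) 1536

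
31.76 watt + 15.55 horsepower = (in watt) 1.163e+04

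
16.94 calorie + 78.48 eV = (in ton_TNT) 1.694e-08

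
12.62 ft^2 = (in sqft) 12.62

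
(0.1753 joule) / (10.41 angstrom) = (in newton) 1.684e+08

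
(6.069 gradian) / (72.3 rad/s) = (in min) 2.198e-05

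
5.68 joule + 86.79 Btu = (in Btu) 86.8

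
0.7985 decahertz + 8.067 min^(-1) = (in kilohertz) 0.008119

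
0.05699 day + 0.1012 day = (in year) 0.0004334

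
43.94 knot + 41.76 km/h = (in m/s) 34.2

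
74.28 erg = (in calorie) 1.775e-06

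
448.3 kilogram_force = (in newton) 4396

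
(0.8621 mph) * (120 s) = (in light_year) 4.888e-15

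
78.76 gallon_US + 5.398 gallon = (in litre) 318.6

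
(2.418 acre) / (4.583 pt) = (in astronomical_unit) 4.046e-05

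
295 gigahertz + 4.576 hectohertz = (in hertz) 2.95e+11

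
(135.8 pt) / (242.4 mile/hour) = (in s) 0.0004421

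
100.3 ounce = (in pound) 6.269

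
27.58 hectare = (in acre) 68.15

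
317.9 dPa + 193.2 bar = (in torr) 1.449e+05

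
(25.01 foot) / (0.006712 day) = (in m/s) 0.01315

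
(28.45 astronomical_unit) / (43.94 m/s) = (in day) 1.121e+06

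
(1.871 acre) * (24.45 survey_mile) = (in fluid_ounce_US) 1.007e+13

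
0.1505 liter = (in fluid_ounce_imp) 5.297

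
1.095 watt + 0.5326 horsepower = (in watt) 398.3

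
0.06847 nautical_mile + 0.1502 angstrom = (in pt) 3.595e+05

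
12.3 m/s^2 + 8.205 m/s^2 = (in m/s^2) 20.51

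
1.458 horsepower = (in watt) 1087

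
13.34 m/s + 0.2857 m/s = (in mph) 30.48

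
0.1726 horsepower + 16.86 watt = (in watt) 145.6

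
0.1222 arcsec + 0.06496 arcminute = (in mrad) 0.01949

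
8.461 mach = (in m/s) 2881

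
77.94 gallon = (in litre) 295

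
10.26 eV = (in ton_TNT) 3.929e-28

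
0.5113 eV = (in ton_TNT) 1.958e-29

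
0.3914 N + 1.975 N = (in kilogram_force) 0.2413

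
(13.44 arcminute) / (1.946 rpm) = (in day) 2.22e-07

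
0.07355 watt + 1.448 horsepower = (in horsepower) 1.448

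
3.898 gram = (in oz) 0.1375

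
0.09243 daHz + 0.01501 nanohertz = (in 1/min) 55.46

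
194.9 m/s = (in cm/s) 1.949e+04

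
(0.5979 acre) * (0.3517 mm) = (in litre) 851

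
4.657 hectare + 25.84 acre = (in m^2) 1.511e+05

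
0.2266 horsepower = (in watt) 169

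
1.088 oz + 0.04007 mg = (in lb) 0.068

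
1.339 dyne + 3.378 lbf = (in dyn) 1.503e+06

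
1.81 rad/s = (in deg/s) 103.7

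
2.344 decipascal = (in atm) 2.313e-06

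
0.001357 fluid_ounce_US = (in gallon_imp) 8.828e-06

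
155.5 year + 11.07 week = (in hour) 1.364e+06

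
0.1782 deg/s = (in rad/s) 0.00311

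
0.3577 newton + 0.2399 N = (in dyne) 5.976e+04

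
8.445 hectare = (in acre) 20.87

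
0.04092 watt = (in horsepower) 5.487e-05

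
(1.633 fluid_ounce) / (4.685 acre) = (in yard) 2.786e-09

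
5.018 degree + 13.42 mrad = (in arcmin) 347.2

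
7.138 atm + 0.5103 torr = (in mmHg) 5425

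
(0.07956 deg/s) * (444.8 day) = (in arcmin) 1.835e+08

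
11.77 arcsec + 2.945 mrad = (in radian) 0.003002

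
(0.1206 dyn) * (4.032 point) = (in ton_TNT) 4.1e-19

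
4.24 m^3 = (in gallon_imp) 932.7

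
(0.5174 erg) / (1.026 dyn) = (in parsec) 1.634e-19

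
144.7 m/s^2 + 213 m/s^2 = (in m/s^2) 357.7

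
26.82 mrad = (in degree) 1.537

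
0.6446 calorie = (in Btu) 0.002556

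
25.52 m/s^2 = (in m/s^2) 25.52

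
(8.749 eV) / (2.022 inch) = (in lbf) 6.136e-18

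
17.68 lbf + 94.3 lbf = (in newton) 498.1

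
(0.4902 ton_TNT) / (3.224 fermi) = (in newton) 6.362e+23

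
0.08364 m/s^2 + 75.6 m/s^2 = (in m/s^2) 75.68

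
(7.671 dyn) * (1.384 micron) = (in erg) 0.001062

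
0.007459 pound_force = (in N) 0.03318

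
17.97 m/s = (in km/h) 64.69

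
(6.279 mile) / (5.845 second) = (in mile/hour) 3867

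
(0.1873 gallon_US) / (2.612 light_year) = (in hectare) 2.869e-24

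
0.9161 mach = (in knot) 606.3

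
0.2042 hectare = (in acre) 0.5046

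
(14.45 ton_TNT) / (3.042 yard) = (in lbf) 4.886e+09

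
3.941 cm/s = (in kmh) 0.1419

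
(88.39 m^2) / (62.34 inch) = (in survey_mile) 0.03469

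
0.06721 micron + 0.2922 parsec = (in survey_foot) 2.958e+16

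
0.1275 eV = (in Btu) 1.936e-23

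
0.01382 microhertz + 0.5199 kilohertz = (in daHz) 51.99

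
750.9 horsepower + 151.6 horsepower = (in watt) 6.73e+05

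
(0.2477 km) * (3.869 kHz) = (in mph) 2.144e+06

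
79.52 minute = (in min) 79.52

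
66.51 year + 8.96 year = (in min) 3.967e+07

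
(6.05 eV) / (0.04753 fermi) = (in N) 0.02039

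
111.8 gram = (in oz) 3.944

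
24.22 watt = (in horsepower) 0.03248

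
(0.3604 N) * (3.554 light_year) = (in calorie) 2.896e+15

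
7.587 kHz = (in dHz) 7.587e+04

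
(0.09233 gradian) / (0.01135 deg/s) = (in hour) 0.002034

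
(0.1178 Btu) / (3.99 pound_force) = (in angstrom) 7.003e+10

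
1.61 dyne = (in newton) 1.61e-05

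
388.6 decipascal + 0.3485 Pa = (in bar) 0.0003921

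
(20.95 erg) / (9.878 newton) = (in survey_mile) 1.318e-10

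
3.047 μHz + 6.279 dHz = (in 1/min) 37.67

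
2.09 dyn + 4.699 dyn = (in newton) 6.789e-05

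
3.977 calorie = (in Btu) 0.01577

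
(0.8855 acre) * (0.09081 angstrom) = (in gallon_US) 8.597e-06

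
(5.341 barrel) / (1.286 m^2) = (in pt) 1872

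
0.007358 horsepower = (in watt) 5.487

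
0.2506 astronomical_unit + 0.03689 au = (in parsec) 1.394e-06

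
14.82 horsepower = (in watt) 1.105e+04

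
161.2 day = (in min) 2.321e+05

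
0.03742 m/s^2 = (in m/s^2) 0.03742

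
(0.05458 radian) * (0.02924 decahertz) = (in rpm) 0.1524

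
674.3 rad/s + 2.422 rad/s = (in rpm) 6462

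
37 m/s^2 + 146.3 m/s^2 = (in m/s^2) 183.3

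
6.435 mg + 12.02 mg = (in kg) 1.845e-05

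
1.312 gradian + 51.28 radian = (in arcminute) 1.764e+05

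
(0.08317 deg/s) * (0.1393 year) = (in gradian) 4.06e+05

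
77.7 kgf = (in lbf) 171.3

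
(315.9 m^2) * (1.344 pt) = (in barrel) 0.9421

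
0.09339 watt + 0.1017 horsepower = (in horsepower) 0.1018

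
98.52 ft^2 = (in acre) 0.002262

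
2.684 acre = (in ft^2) 1.169e+05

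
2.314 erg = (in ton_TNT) 5.531e-17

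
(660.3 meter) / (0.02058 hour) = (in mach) 0.02617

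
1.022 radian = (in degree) 58.56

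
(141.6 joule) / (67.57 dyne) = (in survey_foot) 6.875e+05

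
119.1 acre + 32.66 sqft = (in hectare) 48.2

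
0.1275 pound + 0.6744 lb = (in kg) 0.3637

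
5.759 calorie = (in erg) 2.41e+08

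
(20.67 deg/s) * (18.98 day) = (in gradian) 3.766e+07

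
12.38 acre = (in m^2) 5.01e+04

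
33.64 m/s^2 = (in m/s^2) 33.64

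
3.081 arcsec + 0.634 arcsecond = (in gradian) 0.001147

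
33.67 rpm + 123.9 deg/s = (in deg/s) 325.9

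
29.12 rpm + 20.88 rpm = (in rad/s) 5.236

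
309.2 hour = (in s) 1.113e+06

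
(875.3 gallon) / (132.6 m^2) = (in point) 70.83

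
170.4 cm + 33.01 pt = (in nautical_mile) 0.0009264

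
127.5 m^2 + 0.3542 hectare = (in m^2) 3670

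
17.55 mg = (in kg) 1.755e-05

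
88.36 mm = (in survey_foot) 0.2899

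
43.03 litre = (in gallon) 11.37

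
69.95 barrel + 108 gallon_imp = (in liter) 1.161e+04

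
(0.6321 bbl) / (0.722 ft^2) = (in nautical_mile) 0.000809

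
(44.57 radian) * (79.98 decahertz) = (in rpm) 3.404e+05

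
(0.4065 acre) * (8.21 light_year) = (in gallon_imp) 2.811e+22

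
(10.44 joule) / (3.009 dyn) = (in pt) 9.835e+08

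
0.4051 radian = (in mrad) 405.1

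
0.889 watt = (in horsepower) 0.001192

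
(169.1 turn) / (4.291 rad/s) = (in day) 0.002866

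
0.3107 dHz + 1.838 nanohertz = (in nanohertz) 3.107e+07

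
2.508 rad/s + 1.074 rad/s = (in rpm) 34.21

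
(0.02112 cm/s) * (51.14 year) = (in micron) 3.406e+11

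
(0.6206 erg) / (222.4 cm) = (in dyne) 0.00279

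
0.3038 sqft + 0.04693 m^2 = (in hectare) 7.515e-06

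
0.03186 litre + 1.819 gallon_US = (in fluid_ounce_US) 233.9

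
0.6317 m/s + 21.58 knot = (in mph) 26.25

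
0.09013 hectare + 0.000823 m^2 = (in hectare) 0.09013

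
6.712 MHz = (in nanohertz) 6.712e+15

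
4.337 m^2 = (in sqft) 46.68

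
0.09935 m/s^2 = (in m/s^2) 0.09935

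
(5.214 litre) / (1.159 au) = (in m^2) 3.007e-14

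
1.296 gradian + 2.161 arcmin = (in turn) 0.00334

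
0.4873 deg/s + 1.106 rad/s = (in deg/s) 63.86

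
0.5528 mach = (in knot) 365.9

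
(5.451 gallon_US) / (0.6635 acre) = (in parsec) 2.49e-22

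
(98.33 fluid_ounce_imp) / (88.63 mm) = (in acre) 7.789e-06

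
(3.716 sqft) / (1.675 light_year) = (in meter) 2.179e-17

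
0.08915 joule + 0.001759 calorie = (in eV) 6.024e+17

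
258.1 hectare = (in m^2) 2.581e+06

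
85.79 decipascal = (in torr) 0.06435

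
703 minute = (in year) 0.001338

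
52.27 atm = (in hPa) 5.296e+04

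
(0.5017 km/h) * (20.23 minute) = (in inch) 6660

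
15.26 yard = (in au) 9.328e-11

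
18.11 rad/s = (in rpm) 172.9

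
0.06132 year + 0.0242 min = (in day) 22.38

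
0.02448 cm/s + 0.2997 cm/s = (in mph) 0.007252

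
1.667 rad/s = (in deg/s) 95.51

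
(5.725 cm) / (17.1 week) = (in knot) 1.076e-08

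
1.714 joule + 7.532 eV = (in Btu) 0.001625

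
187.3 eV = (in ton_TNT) 7.172e-27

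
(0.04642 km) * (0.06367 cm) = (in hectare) 2.956e-06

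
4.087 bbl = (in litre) 649.8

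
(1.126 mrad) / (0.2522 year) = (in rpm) 1.352e-09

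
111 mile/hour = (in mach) 0.1457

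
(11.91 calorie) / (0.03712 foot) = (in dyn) 4.404e+08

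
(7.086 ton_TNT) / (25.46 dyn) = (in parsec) 0.003774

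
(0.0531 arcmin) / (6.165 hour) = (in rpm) 6.646e-09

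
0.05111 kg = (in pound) 0.1127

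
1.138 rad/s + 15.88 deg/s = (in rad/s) 1.415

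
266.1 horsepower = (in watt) 1.984e+05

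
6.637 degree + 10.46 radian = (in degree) 606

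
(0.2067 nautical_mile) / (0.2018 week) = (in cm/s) 0.3137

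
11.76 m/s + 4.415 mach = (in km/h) 5454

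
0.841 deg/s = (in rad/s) 0.01468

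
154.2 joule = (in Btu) 0.1462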